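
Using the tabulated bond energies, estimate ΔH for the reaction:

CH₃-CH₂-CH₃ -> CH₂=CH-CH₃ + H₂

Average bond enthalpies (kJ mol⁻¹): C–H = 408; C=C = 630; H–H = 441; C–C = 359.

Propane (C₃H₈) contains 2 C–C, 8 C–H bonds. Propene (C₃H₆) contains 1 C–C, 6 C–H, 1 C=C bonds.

ΔH ≈ +104 kJ

Bonds broken (reactants):
  C–C: 2 × 359 = 718
  C–H: 8 × 408 = 3264
  Σ(broken) = 3982 kJ
Bonds formed (products):
  C–C: 1 × 359 = 359
  C–H: 6 × 408 = 2448
  C=C: 1 × 630 = 630
  H–H: 1 × 441 = 441
  Σ(formed) = 3878 kJ
ΔH = Σ(broken) − Σ(formed) = 3982 − 3878 = +104 kJ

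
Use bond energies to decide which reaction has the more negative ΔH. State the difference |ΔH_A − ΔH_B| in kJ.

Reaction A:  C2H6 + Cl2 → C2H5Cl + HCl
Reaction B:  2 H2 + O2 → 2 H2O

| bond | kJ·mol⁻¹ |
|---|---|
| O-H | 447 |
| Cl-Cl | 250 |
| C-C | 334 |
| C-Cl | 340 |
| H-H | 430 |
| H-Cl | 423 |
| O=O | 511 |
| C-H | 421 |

Reaction B, by 325 kJ

Reaction A:
  Bonds broken (reactants):
    C-C: 1 × 334 = 334
    C-H: 6 × 421 = 2526
    Cl-Cl: 1 × 250 = 250
    Σ(broken) = 3110 kJ
  Bonds formed (products):
    C-C: 1 × 334 = 334
    C-Cl: 1 × 340 = 340
    C-H: 5 × 421 = 2105
    H-Cl: 1 × 423 = 423
    Σ(formed) = 3202 kJ
  ΔH_A = 3110 − 3202 = −92 kJ
Reaction B:
  Bonds broken (reactants):
    H-H: 2 × 430 = 860
    O=O: 1 × 511 = 511
    Σ(broken) = 1371 kJ
  Bonds formed (products):
    O-H: 4 × 447 = 1788
    Σ(formed) = 1788 kJ
  ΔH_B = 1371 − 1788 = −417 kJ
ΔH_A − ΔH_B = +325 kJ, so reaction B has the more negative ΔH; |ΔH_A − ΔH_B| = 325 kJ.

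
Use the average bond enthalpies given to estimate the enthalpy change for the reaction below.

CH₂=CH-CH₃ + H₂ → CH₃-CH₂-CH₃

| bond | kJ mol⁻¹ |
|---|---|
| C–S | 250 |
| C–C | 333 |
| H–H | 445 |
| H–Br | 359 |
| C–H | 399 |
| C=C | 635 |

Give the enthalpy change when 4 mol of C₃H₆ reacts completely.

Bonds broken (reactants):
  C–C: 1 × 333 = 333
  C–H: 6 × 399 = 2394
  C=C: 1 × 635 = 635
  H–H: 1 × 445 = 445
  Σ(broken) = 3807 kJ
Bonds formed (products):
  C–C: 2 × 333 = 666
  C–H: 8 × 399 = 3192
  Σ(formed) = 3858 kJ
ΔH = Σ(broken) − Σ(formed) = 3807 − 3858 = −51 kJ
For 4× the reaction as written: 4 × (−51) = −204 kJ

ΔH = −204 kJ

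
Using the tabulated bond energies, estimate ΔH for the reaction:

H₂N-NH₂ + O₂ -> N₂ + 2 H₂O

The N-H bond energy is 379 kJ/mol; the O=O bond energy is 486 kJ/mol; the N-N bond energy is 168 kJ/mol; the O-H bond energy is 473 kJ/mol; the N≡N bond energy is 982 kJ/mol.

Bonds broken (reactants):
  N-H: 4 × 379 = 1516
  N-N: 1 × 168 = 168
  O=O: 1 × 486 = 486
  Σ(broken) = 2170 kJ
Bonds formed (products):
  N≡N: 1 × 982 = 982
  O-H: 4 × 473 = 1892
  Σ(formed) = 2874 kJ
ΔH = Σ(broken) − Σ(formed) = 2170 − 2874 = −704 kJ

ΔH ≈ −704 kJ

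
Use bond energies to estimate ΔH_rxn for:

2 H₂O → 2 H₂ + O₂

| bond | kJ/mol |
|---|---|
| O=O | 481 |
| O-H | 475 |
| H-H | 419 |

ΔH ≈ +581 kJ

Bonds broken (reactants):
  O-H: 4 × 475 = 1900
  Σ(broken) = 1900 kJ
Bonds formed (products):
  H-H: 2 × 419 = 838
  O=O: 1 × 481 = 481
  Σ(formed) = 1319 kJ
ΔH = Σ(broken) − Σ(formed) = 1900 − 1319 = +581 kJ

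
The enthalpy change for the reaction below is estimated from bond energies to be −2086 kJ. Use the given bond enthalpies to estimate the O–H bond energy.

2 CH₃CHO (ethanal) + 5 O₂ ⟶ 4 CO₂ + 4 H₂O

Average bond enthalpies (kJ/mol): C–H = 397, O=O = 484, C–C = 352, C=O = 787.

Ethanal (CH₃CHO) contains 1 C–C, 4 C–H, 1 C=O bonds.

Let D be the O–H bond energy.
Σ(broken) = 2×352 + 8×397 + 2×787 + 5×484 = 7874
Σ(formed) = 8×787 + 8×D = 6296 + 8D
ΔH = Σ(broken) − Σ(formed) = (7874) − (6296 + 8D) = +1578 − 8D
Setting this equal to −2086 kJ gives 8D = 3664, so D = 458 kJ/mol.

D(O–H) ≈ 458 kJ/mol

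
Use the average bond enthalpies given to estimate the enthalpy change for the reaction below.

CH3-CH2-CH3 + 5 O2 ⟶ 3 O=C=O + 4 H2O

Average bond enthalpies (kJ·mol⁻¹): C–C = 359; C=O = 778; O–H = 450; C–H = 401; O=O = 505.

Bonds broken (reactants):
  C–C: 2 × 359 = 718
  C–H: 8 × 401 = 3208
  O=O: 5 × 505 = 2525
  Σ(broken) = 6451 kJ
Bonds formed (products):
  C=O: 6 × 778 = 4668
  O–H: 8 × 450 = 3600
  Σ(formed) = 8268 kJ
ΔH = Σ(broken) − Σ(formed) = 6451 − 8268 = −1817 kJ

ΔH ≈ −1817 kJ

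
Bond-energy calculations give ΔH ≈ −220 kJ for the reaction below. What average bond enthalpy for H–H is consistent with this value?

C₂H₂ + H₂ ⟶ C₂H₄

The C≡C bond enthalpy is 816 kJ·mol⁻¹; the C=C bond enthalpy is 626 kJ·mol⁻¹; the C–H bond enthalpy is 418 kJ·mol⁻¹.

D(H–H) ≈ 426 kJ/mol

Let D be the H–H bond energy.
Σ(broken) = 1×816 + 2×418 + 1×D = 1652 + D
Σ(formed) = 4×418 + 1×626 = 2298
ΔH = Σ(broken) − Σ(formed) = (1652 + D) − (2298) = −646 + D
Setting this equal to −220 kJ gives D = 426 kJ/mol.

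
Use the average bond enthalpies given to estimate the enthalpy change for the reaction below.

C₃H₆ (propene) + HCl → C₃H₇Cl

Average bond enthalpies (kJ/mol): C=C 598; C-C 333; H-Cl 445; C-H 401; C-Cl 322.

Bonds broken (reactants):
  C-C: 1 × 333 = 333
  C-H: 6 × 401 = 2406
  C=C: 1 × 598 = 598
  H-Cl: 1 × 445 = 445
  Σ(broken) = 3782 kJ
Bonds formed (products):
  C-C: 2 × 333 = 666
  C-Cl: 1 × 322 = 322
  C-H: 7 × 401 = 2807
  Σ(formed) = 3795 kJ
ΔH = Σ(broken) − Σ(formed) = 3782 − 3795 = −13 kJ

ΔH ≈ −13 kJ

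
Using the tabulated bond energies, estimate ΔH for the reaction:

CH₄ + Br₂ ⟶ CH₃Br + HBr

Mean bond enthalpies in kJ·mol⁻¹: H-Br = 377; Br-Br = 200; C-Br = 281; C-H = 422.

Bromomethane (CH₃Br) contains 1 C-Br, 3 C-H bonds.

Bonds broken (reactants):
  Br-Br: 1 × 200 = 200
  C-H: 4 × 422 = 1688
  Σ(broken) = 1888 kJ
Bonds formed (products):
  C-Br: 1 × 281 = 281
  C-H: 3 × 422 = 1266
  H-Br: 1 × 377 = 377
  Σ(formed) = 1924 kJ
ΔH = Σ(broken) − Σ(formed) = 1888 − 1924 = −36 kJ

ΔH ≈ −36 kJ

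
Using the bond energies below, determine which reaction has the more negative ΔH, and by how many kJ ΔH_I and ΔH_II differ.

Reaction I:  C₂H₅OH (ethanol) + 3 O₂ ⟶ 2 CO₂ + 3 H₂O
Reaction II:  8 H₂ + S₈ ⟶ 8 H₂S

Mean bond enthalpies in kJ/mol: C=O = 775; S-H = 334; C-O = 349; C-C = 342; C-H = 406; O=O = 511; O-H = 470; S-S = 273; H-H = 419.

Reaction I, by 1388 kJ

Reaction I:
  Bonds broken (reactants):
    C-C: 1 × 342 = 342
    C-H: 5 × 406 = 2030
    C-O: 1 × 349 = 349
    O-H: 1 × 470 = 470
    O=O: 3 × 511 = 1533
    Σ(broken) = 4724 kJ
  Bonds formed (products):
    C=O: 4 × 775 = 3100
    O-H: 6 × 470 = 2820
    Σ(formed) = 5920 kJ
  ΔH_I = 4724 − 5920 = −1196 kJ
Reaction II:
  Bonds broken (reactants):
    H-H: 8 × 419 = 3352
    S-S: 8 × 273 = 2184
    Σ(broken) = 5536 kJ
  Bonds formed (products):
    S-H: 16 × 334 = 5344
    Σ(formed) = 5344 kJ
  ΔH_II = 5536 − 5344 = +192 kJ
ΔH_I − ΔH_II = −1388 kJ, so reaction I has the more negative ΔH; |ΔH_I − ΔH_II| = 1388 kJ.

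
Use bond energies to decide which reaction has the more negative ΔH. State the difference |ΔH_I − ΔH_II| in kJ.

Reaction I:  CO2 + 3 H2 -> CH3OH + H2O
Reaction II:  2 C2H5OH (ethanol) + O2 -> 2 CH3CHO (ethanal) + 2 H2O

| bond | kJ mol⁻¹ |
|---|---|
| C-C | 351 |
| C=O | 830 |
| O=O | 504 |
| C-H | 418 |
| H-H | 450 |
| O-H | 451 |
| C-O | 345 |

Reaction II, by 590 kJ

Reaction I:
  Bonds broken (reactants):
    C=O: 2 × 830 = 1660
    H-H: 3 × 450 = 1350
    Σ(broken) = 3010 kJ
  Bonds formed (products):
    C-H: 3 × 418 = 1254
    C-O: 1 × 345 = 345
    O-H: 3 × 451 = 1353
    Σ(formed) = 2952 kJ
  ΔH_I = 3010 − 2952 = +58 kJ
Reaction II:
  Bonds broken (reactants):
    C-C: 2 × 351 = 702
    C-H: 10 × 418 = 4180
    C-O: 2 × 345 = 690
    O-H: 2 × 451 = 902
    O=O: 1 × 504 = 504
    Σ(broken) = 6978 kJ
  Bonds formed (products):
    C-C: 2 × 351 = 702
    C-H: 8 × 418 = 3344
    C=O: 2 × 830 = 1660
    O-H: 4 × 451 = 1804
    Σ(formed) = 7510 kJ
  ΔH_II = 6978 − 7510 = −532 kJ
ΔH_I − ΔH_II = +590 kJ, so reaction II has the more negative ΔH; |ΔH_I − ΔH_II| = 590 kJ.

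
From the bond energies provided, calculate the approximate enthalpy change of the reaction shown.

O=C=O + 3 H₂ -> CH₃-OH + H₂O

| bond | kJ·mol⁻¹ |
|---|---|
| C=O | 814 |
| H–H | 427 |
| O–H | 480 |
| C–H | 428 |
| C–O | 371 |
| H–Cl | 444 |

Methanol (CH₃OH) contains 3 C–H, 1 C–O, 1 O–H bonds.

Bonds broken (reactants):
  C=O: 2 × 814 = 1628
  H–H: 3 × 427 = 1281
  Σ(broken) = 2909 kJ
Bonds formed (products):
  C–H: 3 × 428 = 1284
  C–O: 1 × 371 = 371
  O–H: 3 × 480 = 1440
  Σ(formed) = 3095 kJ
ΔH = Σ(broken) − Σ(formed) = 2909 − 3095 = −186 kJ

ΔH ≈ −186 kJ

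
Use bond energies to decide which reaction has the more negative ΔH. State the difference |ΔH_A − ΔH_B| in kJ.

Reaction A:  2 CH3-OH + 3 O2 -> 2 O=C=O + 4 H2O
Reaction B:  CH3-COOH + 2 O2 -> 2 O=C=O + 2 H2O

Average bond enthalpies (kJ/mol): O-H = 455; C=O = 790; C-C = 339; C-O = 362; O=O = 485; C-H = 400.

Reaction A:
  Bonds broken (reactants):
    C-H: 6 × 400 = 2400
    C-O: 2 × 362 = 724
    O-H: 2 × 455 = 910
    O=O: 3 × 485 = 1455
    Σ(broken) = 5489 kJ
  Bonds formed (products):
    C=O: 4 × 790 = 3160
    O-H: 8 × 455 = 3640
    Σ(formed) = 6800 kJ
  ΔH_A = 5489 − 6800 = −1311 kJ
Reaction B:
  Bonds broken (reactants):
    C-C: 1 × 339 = 339
    C-H: 3 × 400 = 1200
    C-O: 1 × 362 = 362
    C=O: 1 × 790 = 790
    O-H: 1 × 455 = 455
    O=O: 2 × 485 = 970
    Σ(broken) = 4116 kJ
  Bonds formed (products):
    C=O: 4 × 790 = 3160
    O-H: 4 × 455 = 1820
    Σ(formed) = 4980 kJ
  ΔH_B = 4116 − 4980 = −864 kJ
ΔH_A − ΔH_B = −447 kJ, so reaction A has the more negative ΔH; |ΔH_A − ΔH_B| = 447 kJ.

Reaction A, by 447 kJ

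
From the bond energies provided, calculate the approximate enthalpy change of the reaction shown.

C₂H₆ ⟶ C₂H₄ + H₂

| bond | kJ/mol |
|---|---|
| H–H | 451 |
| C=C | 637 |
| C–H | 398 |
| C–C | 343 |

ΔH ≈ +51 kJ

Bonds broken (reactants):
  C–C: 1 × 343 = 343
  C–H: 6 × 398 = 2388
  Σ(broken) = 2731 kJ
Bonds formed (products):
  C–H: 4 × 398 = 1592
  C=C: 1 × 637 = 637
  H–H: 1 × 451 = 451
  Σ(formed) = 2680 kJ
ΔH = Σ(broken) − Σ(formed) = 2731 − 2680 = +51 kJ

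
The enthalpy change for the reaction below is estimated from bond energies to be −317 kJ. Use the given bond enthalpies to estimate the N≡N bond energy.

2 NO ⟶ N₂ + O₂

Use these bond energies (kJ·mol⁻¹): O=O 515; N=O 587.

D(N≡N) ≈ 976 kJ/mol

Let D be the N≡N bond energy.
Σ(broken) = 2×587 = 1174
Σ(formed) = 1×D + 1×515 = 515 + D
ΔH = Σ(broken) − Σ(formed) = (1174) − (515 + D) = +659 − D
Setting this equal to −317 kJ gives D = 976 kJ/mol.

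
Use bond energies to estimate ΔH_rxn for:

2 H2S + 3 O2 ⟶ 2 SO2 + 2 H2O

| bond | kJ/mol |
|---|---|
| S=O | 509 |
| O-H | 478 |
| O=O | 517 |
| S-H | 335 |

ΔH ≈ −1057 kJ

Bonds broken (reactants):
  O=O: 3 × 517 = 1551
  S-H: 4 × 335 = 1340
  Σ(broken) = 2891 kJ
Bonds formed (products):
  O-H: 4 × 478 = 1912
  S=O: 4 × 509 = 2036
  Σ(formed) = 3948 kJ
ΔH = Σ(broken) − Σ(formed) = 2891 − 3948 = −1057 kJ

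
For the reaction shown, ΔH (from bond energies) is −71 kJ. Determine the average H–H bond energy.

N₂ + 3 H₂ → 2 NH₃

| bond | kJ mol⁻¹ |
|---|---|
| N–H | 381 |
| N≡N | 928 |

Let D be the H–H bond energy.
Σ(broken) = 3×D + 1×928 = 928 + 3D
Σ(formed) = 6×381 = 2286
ΔH = Σ(broken) − Σ(formed) = (928 + 3D) − (2286) = −1358 + 3D
Setting this equal to −71 kJ gives 3D = 1287, so D = 429 kJ/mol.

D(H–H) ≈ 429 kJ/mol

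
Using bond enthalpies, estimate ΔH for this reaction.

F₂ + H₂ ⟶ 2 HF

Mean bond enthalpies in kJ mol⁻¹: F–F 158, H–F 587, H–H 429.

Bonds broken (reactants):
  F–F: 1 × 158 = 158
  H–H: 1 × 429 = 429
  Σ(broken) = 587 kJ
Bonds formed (products):
  H–F: 2 × 587 = 1174
  Σ(formed) = 1174 kJ
ΔH = Σ(broken) − Σ(formed) = 587 − 1174 = −587 kJ

ΔH ≈ −587 kJ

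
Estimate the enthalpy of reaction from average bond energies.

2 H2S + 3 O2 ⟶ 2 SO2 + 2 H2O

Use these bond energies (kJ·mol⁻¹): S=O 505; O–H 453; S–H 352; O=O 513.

Bonds broken (reactants):
  O=O: 3 × 513 = 1539
  S–H: 4 × 352 = 1408
  Σ(broken) = 2947 kJ
Bonds formed (products):
  O–H: 4 × 453 = 1812
  S=O: 4 × 505 = 2020
  Σ(formed) = 3832 kJ
ΔH = Σ(broken) − Σ(formed) = 2947 − 3832 = −885 kJ

ΔH ≈ −885 kJ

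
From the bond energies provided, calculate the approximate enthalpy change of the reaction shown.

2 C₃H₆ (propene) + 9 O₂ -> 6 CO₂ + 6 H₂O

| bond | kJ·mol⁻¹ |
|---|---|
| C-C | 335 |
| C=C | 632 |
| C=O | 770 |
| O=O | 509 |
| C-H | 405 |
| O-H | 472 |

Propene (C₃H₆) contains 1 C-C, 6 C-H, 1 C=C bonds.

ΔH ≈ −3529 kJ

Bonds broken (reactants):
  C-C: 2 × 335 = 670
  C-H: 12 × 405 = 4860
  C=C: 2 × 632 = 1264
  O=O: 9 × 509 = 4581
  Σ(broken) = 11375 kJ
Bonds formed (products):
  C=O: 12 × 770 = 9240
  O-H: 12 × 472 = 5664
  Σ(formed) = 14904 kJ
ΔH = Σ(broken) − Σ(formed) = 11375 − 14904 = −3529 kJ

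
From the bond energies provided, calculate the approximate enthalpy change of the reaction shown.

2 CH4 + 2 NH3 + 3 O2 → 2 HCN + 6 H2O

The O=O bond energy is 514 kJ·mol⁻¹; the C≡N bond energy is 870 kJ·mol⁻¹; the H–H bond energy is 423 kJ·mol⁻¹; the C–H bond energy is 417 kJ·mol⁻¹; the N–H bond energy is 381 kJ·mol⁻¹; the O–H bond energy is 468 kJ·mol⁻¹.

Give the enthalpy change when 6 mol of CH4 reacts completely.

Bonds broken (reactants):
  C–H: 8 × 417 = 3336
  N–H: 6 × 381 = 2286
  O=O: 3 × 514 = 1542
  Σ(broken) = 7164 kJ
Bonds formed (products):
  C≡N: 2 × 870 = 1740
  C–H: 2 × 417 = 834
  O–H: 12 × 468 = 5616
  Σ(formed) = 8190 kJ
ΔH = Σ(broken) − Σ(formed) = 7164 − 8190 = −1026 kJ
For 3× the reaction as written: 3 × (−1026) = −3078 kJ

ΔH = −3078 kJ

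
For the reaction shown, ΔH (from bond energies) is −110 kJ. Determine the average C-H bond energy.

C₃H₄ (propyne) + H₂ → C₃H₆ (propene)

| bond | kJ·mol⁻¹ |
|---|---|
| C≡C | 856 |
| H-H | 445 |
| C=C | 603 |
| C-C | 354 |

Let D be the C-H bond energy.
Σ(broken) = 1×856 + 1×354 + 4×D + 1×445 = 1655 + 4D
Σ(formed) = 1×354 + 6×D + 1×603 = 957 + 6D
ΔH = Σ(broken) − Σ(formed) = (1655 + 4D) − (957 + 6D) = +698 − 2D
Setting this equal to −110 kJ gives 2D = 808, so D = 404 kJ/mol.

D(C-H) ≈ 404 kJ/mol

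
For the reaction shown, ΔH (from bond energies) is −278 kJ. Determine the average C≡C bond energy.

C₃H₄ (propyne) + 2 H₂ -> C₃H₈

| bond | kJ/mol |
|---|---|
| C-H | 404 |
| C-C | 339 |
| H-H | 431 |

D(C≡C) ≈ 815 kJ/mol

Let D be the C≡C bond energy.
Σ(broken) = 1×D + 1×339 + 4×404 + 2×431 = 2817 + D
Σ(formed) = 2×339 + 8×404 = 3910
ΔH = Σ(broken) − Σ(formed) = (2817 + D) − (3910) = −1093 + D
Setting this equal to −278 kJ gives D = 815 kJ/mol.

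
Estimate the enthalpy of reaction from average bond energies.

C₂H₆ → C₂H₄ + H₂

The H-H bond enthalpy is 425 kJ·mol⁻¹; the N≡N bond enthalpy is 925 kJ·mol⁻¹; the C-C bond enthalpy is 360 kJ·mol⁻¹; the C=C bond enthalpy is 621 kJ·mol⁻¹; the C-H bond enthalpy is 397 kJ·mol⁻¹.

ΔH ≈ +108 kJ

Bonds broken (reactants):
  C-C: 1 × 360 = 360
  C-H: 6 × 397 = 2382
  Σ(broken) = 2742 kJ
Bonds formed (products):
  C-H: 4 × 397 = 1588
  C=C: 1 × 621 = 621
  H-H: 1 × 425 = 425
  Σ(formed) = 2634 kJ
ΔH = Σ(broken) − Σ(formed) = 2742 − 2634 = +108 kJ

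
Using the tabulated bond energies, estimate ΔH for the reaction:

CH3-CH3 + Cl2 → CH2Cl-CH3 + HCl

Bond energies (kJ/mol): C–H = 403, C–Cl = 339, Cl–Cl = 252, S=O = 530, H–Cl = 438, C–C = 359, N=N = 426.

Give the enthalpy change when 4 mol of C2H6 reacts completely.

Bonds broken (reactants):
  C–C: 1 × 359 = 359
  C–H: 6 × 403 = 2418
  Cl–Cl: 1 × 252 = 252
  Σ(broken) = 3029 kJ
Bonds formed (products):
  C–C: 1 × 359 = 359
  C–Cl: 1 × 339 = 339
  C–H: 5 × 403 = 2015
  H–Cl: 1 × 438 = 438
  Σ(formed) = 3151 kJ
ΔH = Σ(broken) − Σ(formed) = 3029 − 3151 = −122 kJ
For 4× the reaction as written: 4 × (−122) = −488 kJ

ΔH = −488 kJ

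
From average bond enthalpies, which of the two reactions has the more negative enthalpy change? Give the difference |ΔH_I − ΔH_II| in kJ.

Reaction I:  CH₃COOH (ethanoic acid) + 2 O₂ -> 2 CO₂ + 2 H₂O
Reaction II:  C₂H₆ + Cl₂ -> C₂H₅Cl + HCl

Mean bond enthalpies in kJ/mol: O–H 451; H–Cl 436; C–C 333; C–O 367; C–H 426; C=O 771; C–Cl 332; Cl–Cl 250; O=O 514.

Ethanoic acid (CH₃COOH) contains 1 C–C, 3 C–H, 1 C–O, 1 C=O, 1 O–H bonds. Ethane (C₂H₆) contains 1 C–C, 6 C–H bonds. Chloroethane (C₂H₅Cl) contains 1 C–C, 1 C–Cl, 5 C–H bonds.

Reaction I:
  Bonds broken (reactants):
    C–C: 1 × 333 = 333
    C–H: 3 × 426 = 1278
    C–O: 1 × 367 = 367
    C=O: 1 × 771 = 771
    O–H: 1 × 451 = 451
    O=O: 2 × 514 = 1028
    Σ(broken) = 4228 kJ
  Bonds formed (products):
    C=O: 4 × 771 = 3084
    O–H: 4 × 451 = 1804
    Σ(formed) = 4888 kJ
  ΔH_I = 4228 − 4888 = −660 kJ
Reaction II:
  Bonds broken (reactants):
    C–C: 1 × 333 = 333
    C–H: 6 × 426 = 2556
    Cl–Cl: 1 × 250 = 250
    Σ(broken) = 3139 kJ
  Bonds formed (products):
    C–C: 1 × 333 = 333
    C–Cl: 1 × 332 = 332
    C–H: 5 × 426 = 2130
    H–Cl: 1 × 436 = 436
    Σ(formed) = 3231 kJ
  ΔH_II = 3139 − 3231 = −92 kJ
ΔH_I − ΔH_II = −568 kJ, so reaction I has the more negative ΔH; |ΔH_I − ΔH_II| = 568 kJ.

Reaction I, by 568 kJ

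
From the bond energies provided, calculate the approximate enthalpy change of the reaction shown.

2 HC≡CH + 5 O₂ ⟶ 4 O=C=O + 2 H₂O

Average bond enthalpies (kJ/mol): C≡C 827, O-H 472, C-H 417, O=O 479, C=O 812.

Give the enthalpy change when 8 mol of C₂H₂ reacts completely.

Bonds broken (reactants):
  C≡C: 2 × 827 = 1654
  C-H: 4 × 417 = 1668
  O=O: 5 × 479 = 2395
  Σ(broken) = 5717 kJ
Bonds formed (products):
  C=O: 8 × 812 = 6496
  O-H: 4 × 472 = 1888
  Σ(formed) = 8384 kJ
ΔH = Σ(broken) − Σ(formed) = 5717 − 8384 = −2667 kJ
For 4× the reaction as written: 4 × (−2667) = −10668 kJ

ΔH = −10668 kJ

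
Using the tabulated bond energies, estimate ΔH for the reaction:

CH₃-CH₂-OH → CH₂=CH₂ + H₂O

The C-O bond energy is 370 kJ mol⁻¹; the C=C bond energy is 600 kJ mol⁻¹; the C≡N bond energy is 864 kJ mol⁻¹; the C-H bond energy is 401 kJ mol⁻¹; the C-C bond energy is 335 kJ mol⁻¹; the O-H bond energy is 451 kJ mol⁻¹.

Bonds broken (reactants):
  C-C: 1 × 335 = 335
  C-H: 5 × 401 = 2005
  C-O: 1 × 370 = 370
  O-H: 1 × 451 = 451
  Σ(broken) = 3161 kJ
Bonds formed (products):
  C-H: 4 × 401 = 1604
  C=C: 1 × 600 = 600
  O-H: 2 × 451 = 902
  Σ(formed) = 3106 kJ
ΔH = Σ(broken) − Σ(formed) = 3161 − 3106 = +55 kJ

ΔH ≈ +55 kJ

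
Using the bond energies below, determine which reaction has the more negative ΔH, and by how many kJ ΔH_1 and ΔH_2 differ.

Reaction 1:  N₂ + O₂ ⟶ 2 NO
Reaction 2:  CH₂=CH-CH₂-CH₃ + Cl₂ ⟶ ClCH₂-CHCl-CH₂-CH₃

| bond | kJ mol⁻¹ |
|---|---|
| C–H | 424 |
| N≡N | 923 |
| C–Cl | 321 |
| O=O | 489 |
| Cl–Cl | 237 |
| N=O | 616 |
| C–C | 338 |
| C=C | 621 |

Reaction 2, by 302 kJ

Reaction 1:
  Bonds broken (reactants):
    N≡N: 1 × 923 = 923
    O=O: 1 × 489 = 489
    Σ(broken) = 1412 kJ
  Bonds formed (products):
    N=O: 2 × 616 = 1232
    Σ(formed) = 1232 kJ
  ΔH_1 = 1412 − 1232 = +180 kJ
Reaction 2:
  Bonds broken (reactants):
    C–C: 2 × 338 = 676
    C–H: 8 × 424 = 3392
    C=C: 1 × 621 = 621
    Cl–Cl: 1 × 237 = 237
    Σ(broken) = 4926 kJ
  Bonds formed (products):
    C–C: 3 × 338 = 1014
    C–Cl: 2 × 321 = 642
    C–H: 8 × 424 = 3392
    Σ(formed) = 5048 kJ
  ΔH_2 = 4926 − 5048 = −122 kJ
ΔH_1 − ΔH_2 = +302 kJ, so reaction 2 has the more negative ΔH; |ΔH_1 − ΔH_2| = 302 kJ.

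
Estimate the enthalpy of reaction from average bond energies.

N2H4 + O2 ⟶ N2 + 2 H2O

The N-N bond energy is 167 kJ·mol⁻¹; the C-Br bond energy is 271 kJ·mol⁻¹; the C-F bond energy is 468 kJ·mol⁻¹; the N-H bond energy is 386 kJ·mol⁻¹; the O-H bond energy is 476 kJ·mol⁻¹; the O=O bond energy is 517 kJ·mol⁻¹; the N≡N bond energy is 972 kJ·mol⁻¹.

Bonds broken (reactants):
  N-H: 4 × 386 = 1544
  N-N: 1 × 167 = 167
  O=O: 1 × 517 = 517
  Σ(broken) = 2228 kJ
Bonds formed (products):
  N≡N: 1 × 972 = 972
  O-H: 4 × 476 = 1904
  Σ(formed) = 2876 kJ
ΔH = Σ(broken) − Σ(formed) = 2228 − 2876 = −648 kJ

ΔH ≈ −648 kJ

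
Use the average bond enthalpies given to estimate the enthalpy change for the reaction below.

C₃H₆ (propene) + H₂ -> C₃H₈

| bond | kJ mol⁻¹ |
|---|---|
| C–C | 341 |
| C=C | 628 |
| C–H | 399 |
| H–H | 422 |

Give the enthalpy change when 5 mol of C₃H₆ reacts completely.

ΔH = −445 kJ

Bonds broken (reactants):
  C–C: 1 × 341 = 341
  C–H: 6 × 399 = 2394
  C=C: 1 × 628 = 628
  H–H: 1 × 422 = 422
  Σ(broken) = 3785 kJ
Bonds formed (products):
  C–C: 2 × 341 = 682
  C–H: 8 × 399 = 3192
  Σ(formed) = 3874 kJ
ΔH = Σ(broken) − Σ(formed) = 3785 − 3874 = −89 kJ
For 5× the reaction as written: 5 × (−89) = −445 kJ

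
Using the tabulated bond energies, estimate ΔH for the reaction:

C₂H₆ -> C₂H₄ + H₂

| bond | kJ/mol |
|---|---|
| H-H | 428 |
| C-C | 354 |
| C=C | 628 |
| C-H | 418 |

ΔH ≈ +134 kJ

Bonds broken (reactants):
  C-C: 1 × 354 = 354
  C-H: 6 × 418 = 2508
  Σ(broken) = 2862 kJ
Bonds formed (products):
  C-H: 4 × 418 = 1672
  C=C: 1 × 628 = 628
  H-H: 1 × 428 = 428
  Σ(formed) = 2728 kJ
ΔH = Σ(broken) − Σ(formed) = 2862 − 2728 = +134 kJ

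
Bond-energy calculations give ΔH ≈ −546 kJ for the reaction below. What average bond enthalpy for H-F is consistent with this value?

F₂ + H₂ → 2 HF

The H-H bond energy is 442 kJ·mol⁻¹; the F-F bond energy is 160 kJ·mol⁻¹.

Let D be the H-F bond energy.
Σ(broken) = 1×160 + 1×442 = 602
Σ(formed) = 2×D = 2D
ΔH = Σ(broken) − Σ(formed) = (602) − (2D) = +602 − 2D
Setting this equal to −546 kJ gives 2D = 1148, so D = 574 kJ/mol.

D(H-F) ≈ 574 kJ/mol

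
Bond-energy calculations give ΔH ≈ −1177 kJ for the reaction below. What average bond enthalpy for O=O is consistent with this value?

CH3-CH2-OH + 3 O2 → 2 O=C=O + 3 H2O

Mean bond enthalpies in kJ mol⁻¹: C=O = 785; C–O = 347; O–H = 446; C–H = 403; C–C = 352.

Let D be the O=O bond energy.
Σ(broken) = 1×352 + 5×403 + 1×347 + 1×446 + 3×D = 3160 + 3D
Σ(formed) = 4×785 + 6×446 = 5816
ΔH = Σ(broken) − Σ(formed) = (3160 + 3D) − (5816) = −2656 + 3D
Setting this equal to −1177 kJ gives 3D = 1479, so D = 493 kJ/mol.

D(O=O) ≈ 493 kJ/mol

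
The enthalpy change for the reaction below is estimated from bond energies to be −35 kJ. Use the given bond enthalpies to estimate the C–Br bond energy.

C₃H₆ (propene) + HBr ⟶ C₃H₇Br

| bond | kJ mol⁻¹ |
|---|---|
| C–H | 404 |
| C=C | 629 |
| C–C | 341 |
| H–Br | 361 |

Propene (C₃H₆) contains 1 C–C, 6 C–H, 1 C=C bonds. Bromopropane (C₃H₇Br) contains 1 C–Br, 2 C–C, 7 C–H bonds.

D(C–Br) ≈ 280 kJ/mol

Let D be the C–Br bond energy.
Σ(broken) = 1×341 + 6×404 + 1×629 + 1×361 = 3755
Σ(formed) = 1×D + 2×341 + 7×404 = 3510 + D
ΔH = Σ(broken) − Σ(formed) = (3755) − (3510 + D) = +245 − D
Setting this equal to −35 kJ gives D = 280 kJ/mol.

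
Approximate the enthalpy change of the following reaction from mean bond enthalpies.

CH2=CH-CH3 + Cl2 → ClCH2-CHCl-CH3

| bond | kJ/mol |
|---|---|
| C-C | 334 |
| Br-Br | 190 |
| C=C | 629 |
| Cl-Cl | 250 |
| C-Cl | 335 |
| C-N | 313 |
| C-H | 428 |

Bonds broken (reactants):
  C-C: 1 × 334 = 334
  C-H: 6 × 428 = 2568
  C=C: 1 × 629 = 629
  Cl-Cl: 1 × 250 = 250
  Σ(broken) = 3781 kJ
Bonds formed (products):
  C-C: 2 × 334 = 668
  C-Cl: 2 × 335 = 670
  C-H: 6 × 428 = 2568
  Σ(formed) = 3906 kJ
ΔH = Σ(broken) − Σ(formed) = 3781 − 3906 = −125 kJ

ΔH ≈ −125 kJ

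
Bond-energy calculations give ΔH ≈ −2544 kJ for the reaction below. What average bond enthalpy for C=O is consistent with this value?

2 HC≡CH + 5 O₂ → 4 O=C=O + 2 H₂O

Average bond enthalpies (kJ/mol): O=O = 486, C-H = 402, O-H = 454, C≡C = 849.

Let D be the C=O bond energy.
Σ(broken) = 2×849 + 4×402 + 5×486 = 5736
Σ(formed) = 8×D + 4×454 = 1816 + 8D
ΔH = Σ(broken) − Σ(formed) = (5736) − (1816 + 8D) = +3920 − 8D
Setting this equal to −2544 kJ gives 8D = 6464, so D = 808 kJ/mol.

D(C=O) ≈ 808 kJ/mol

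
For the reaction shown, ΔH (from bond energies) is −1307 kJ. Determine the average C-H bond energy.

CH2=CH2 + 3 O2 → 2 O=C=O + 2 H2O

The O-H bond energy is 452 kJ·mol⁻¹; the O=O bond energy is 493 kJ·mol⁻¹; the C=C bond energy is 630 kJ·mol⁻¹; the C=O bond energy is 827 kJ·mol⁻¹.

Let D be the C-H bond energy.
Σ(broken) = 4×D + 1×630 + 3×493 = 2109 + 4D
Σ(formed) = 4×827 + 4×452 = 5116
ΔH = Σ(broken) − Σ(formed) = (2109 + 4D) − (5116) = −3007 + 4D
Setting this equal to −1307 kJ gives 4D = 1700, so D = 425 kJ/mol.

D(C-H) ≈ 425 kJ/mol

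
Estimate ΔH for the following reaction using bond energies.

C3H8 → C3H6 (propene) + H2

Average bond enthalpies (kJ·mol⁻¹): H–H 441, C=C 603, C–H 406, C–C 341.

ΔH ≈ +109 kJ

Bonds broken (reactants):
  C–C: 2 × 341 = 682
  C–H: 8 × 406 = 3248
  Σ(broken) = 3930 kJ
Bonds formed (products):
  C–C: 1 × 341 = 341
  C–H: 6 × 406 = 2436
  C=C: 1 × 603 = 603
  H–H: 1 × 441 = 441
  Σ(formed) = 3821 kJ
ΔH = Σ(broken) − Σ(formed) = 3930 − 3821 = +109 kJ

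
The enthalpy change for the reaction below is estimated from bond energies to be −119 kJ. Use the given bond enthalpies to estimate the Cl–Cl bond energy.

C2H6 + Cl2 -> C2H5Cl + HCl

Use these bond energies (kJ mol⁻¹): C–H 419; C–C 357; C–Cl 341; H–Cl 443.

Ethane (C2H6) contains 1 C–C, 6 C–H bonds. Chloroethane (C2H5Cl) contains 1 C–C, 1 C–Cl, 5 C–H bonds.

Let D be the Cl–Cl bond energy.
Σ(broken) = 1×357 + 6×419 + 1×D = 2871 + D
Σ(formed) = 1×357 + 1×341 + 5×419 + 1×443 = 3236
ΔH = Σ(broken) − Σ(formed) = (2871 + D) − (3236) = −365 + D
Setting this equal to −119 kJ gives D = 246 kJ/mol.

D(Cl–Cl) ≈ 246 kJ/mol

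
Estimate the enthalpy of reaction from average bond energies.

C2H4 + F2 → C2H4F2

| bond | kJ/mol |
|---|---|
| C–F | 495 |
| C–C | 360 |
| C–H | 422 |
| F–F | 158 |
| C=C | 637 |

Bonds broken (reactants):
  C–H: 4 × 422 = 1688
  C=C: 1 × 637 = 637
  F–F: 1 × 158 = 158
  Σ(broken) = 2483 kJ
Bonds formed (products):
  C–C: 1 × 360 = 360
  C–F: 2 × 495 = 990
  C–H: 4 × 422 = 1688
  Σ(formed) = 3038 kJ
ΔH = Σ(broken) − Σ(formed) = 2483 − 3038 = −555 kJ

ΔH ≈ −555 kJ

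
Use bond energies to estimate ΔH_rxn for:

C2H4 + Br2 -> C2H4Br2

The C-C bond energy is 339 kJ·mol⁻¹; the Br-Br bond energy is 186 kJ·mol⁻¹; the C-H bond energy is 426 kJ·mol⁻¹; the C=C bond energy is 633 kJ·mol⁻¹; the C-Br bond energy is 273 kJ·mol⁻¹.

Bonds broken (reactants):
  Br-Br: 1 × 186 = 186
  C-H: 4 × 426 = 1704
  C=C: 1 × 633 = 633
  Σ(broken) = 2523 kJ
Bonds formed (products):
  C-Br: 2 × 273 = 546
  C-C: 1 × 339 = 339
  C-H: 4 × 426 = 1704
  Σ(formed) = 2589 kJ
ΔH = Σ(broken) − Σ(formed) = 2523 − 2589 = −66 kJ

ΔH ≈ −66 kJ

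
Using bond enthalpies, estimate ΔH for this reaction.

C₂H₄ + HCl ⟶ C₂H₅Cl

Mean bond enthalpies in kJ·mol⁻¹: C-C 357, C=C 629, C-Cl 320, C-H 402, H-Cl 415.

ΔH ≈ −35 kJ

Bonds broken (reactants):
  C-H: 4 × 402 = 1608
  C=C: 1 × 629 = 629
  H-Cl: 1 × 415 = 415
  Σ(broken) = 2652 kJ
Bonds formed (products):
  C-C: 1 × 357 = 357
  C-Cl: 1 × 320 = 320
  C-H: 5 × 402 = 2010
  Σ(formed) = 2687 kJ
ΔH = Σ(broken) − Σ(formed) = 2652 − 2687 = −35 kJ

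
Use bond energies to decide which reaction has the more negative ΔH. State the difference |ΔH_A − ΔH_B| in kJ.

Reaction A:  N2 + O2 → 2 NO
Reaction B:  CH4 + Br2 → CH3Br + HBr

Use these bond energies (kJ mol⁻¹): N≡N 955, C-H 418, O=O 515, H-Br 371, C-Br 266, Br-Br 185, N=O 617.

Reaction B, by 270 kJ

Reaction A:
  Bonds broken (reactants):
    N≡N: 1 × 955 = 955
    O=O: 1 × 515 = 515
    Σ(broken) = 1470 kJ
  Bonds formed (products):
    N=O: 2 × 617 = 1234
    Σ(formed) = 1234 kJ
  ΔH_A = 1470 − 1234 = +236 kJ
Reaction B:
  Bonds broken (reactants):
    Br-Br: 1 × 185 = 185
    C-H: 4 × 418 = 1672
    Σ(broken) = 1857 kJ
  Bonds formed (products):
    C-Br: 1 × 266 = 266
    C-H: 3 × 418 = 1254
    H-Br: 1 × 371 = 371
    Σ(formed) = 1891 kJ
  ΔH_B = 1857 − 1891 = −34 kJ
ΔH_A − ΔH_B = +270 kJ, so reaction B has the more negative ΔH; |ΔH_A − ΔH_B| = 270 kJ.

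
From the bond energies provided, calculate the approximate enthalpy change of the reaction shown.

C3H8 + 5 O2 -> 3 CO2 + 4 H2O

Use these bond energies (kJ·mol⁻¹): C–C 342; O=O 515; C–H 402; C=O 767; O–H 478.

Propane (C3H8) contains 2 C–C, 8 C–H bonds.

ΔH ≈ −1951 kJ

Bonds broken (reactants):
  C–C: 2 × 342 = 684
  C–H: 8 × 402 = 3216
  O=O: 5 × 515 = 2575
  Σ(broken) = 6475 kJ
Bonds formed (products):
  C=O: 6 × 767 = 4602
  O–H: 8 × 478 = 3824
  Σ(formed) = 8426 kJ
ΔH = Σ(broken) − Σ(formed) = 6475 − 8426 = −1951 kJ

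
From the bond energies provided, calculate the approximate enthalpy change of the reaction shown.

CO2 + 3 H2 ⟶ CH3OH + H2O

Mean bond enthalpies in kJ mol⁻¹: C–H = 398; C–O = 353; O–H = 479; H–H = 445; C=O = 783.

ΔH ≈ −83 kJ

Bonds broken (reactants):
  C=O: 2 × 783 = 1566
  H–H: 3 × 445 = 1335
  Σ(broken) = 2901 kJ
Bonds formed (products):
  C–H: 3 × 398 = 1194
  C–O: 1 × 353 = 353
  O–H: 3 × 479 = 1437
  Σ(formed) = 2984 kJ
ΔH = Σ(broken) − Σ(formed) = 2901 − 2984 = −83 kJ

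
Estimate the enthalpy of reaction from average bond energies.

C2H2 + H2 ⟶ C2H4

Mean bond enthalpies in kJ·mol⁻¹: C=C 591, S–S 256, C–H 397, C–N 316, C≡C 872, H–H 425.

ΔH ≈ −88 kJ

Bonds broken (reactants):
  C≡C: 1 × 872 = 872
  C–H: 2 × 397 = 794
  H–H: 1 × 425 = 425
  Σ(broken) = 2091 kJ
Bonds formed (products):
  C–H: 4 × 397 = 1588
  C=C: 1 × 591 = 591
  Σ(formed) = 2179 kJ
ΔH = Σ(broken) − Σ(formed) = 2091 − 2179 = −88 kJ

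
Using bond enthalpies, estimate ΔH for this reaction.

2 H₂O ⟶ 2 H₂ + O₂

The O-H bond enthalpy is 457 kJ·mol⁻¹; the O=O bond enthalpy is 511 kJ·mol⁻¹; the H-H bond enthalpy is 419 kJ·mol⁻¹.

Bonds broken (reactants):
  O-H: 4 × 457 = 1828
  Σ(broken) = 1828 kJ
Bonds formed (products):
  H-H: 2 × 419 = 838
  O=O: 1 × 511 = 511
  Σ(formed) = 1349 kJ
ΔH = Σ(broken) − Σ(formed) = 1828 − 1349 = +479 kJ

ΔH ≈ +479 kJ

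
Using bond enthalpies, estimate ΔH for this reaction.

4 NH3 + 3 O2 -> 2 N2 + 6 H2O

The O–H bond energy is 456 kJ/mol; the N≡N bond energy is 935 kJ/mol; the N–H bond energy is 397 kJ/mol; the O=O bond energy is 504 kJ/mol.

Bonds broken (reactants):
  N–H: 12 × 397 = 4764
  O=O: 3 × 504 = 1512
  Σ(broken) = 6276 kJ
Bonds formed (products):
  N≡N: 2 × 935 = 1870
  O–H: 12 × 456 = 5472
  Σ(formed) = 7342 kJ
ΔH = Σ(broken) − Σ(formed) = 6276 − 7342 = −1066 kJ

ΔH ≈ −1066 kJ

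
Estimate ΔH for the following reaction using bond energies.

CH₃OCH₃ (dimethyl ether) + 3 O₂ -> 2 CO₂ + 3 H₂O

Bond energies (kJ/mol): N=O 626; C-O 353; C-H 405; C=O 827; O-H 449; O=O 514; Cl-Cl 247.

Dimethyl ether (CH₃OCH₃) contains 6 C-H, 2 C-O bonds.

ΔH ≈ −1324 kJ

Bonds broken (reactants):
  C-H: 6 × 405 = 2430
  C-O: 2 × 353 = 706
  O=O: 3 × 514 = 1542
  Σ(broken) = 4678 kJ
Bonds formed (products):
  C=O: 4 × 827 = 3308
  O-H: 6 × 449 = 2694
  Σ(formed) = 6002 kJ
ΔH = Σ(broken) − Σ(formed) = 4678 − 6002 = −1324 kJ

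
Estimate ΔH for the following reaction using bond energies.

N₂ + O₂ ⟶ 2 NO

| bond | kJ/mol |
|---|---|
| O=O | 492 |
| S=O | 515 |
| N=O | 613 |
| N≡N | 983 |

Bonds broken (reactants):
  N≡N: 1 × 983 = 983
  O=O: 1 × 492 = 492
  Σ(broken) = 1475 kJ
Bonds formed (products):
  N=O: 2 × 613 = 1226
  Σ(formed) = 1226 kJ
ΔH = Σ(broken) − Σ(formed) = 1475 − 1226 = +249 kJ

ΔH ≈ +249 kJ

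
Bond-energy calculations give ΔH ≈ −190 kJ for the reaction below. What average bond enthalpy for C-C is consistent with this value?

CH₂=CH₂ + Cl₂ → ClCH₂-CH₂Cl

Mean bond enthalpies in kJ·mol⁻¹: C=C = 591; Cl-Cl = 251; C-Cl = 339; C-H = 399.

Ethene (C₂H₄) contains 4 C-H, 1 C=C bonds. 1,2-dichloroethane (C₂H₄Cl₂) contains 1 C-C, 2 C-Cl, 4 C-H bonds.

D(C-C) ≈ 354 kJ/mol

Let D be the C-C bond energy.
Σ(broken) = 4×399 + 1×591 + 1×251 = 2438
Σ(formed) = 1×D + 2×339 + 4×399 = 2274 + D
ΔH = Σ(broken) − Σ(formed) = (2438) − (2274 + D) = +164 − D
Setting this equal to −190 kJ gives D = 354 kJ/mol.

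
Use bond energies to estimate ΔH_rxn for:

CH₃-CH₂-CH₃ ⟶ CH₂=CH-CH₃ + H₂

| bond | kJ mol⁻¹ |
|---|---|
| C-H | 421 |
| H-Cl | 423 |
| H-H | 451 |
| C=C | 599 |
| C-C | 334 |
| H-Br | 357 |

Bonds broken (reactants):
  C-C: 2 × 334 = 668
  C-H: 8 × 421 = 3368
  Σ(broken) = 4036 kJ
Bonds formed (products):
  C-C: 1 × 334 = 334
  C-H: 6 × 421 = 2526
  C=C: 1 × 599 = 599
  H-H: 1 × 451 = 451
  Σ(formed) = 3910 kJ
ΔH = Σ(broken) − Σ(formed) = 4036 − 3910 = +126 kJ

ΔH ≈ +126 kJ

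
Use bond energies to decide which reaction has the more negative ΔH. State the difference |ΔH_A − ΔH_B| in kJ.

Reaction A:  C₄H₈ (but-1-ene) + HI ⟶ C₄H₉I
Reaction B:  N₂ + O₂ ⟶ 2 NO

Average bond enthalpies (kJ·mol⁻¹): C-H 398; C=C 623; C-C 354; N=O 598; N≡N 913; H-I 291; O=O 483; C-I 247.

Reaction A:
  Bonds broken (reactants):
    C-C: 2 × 354 = 708
    C-H: 8 × 398 = 3184
    C=C: 1 × 623 = 623
    H-I: 1 × 291 = 291
    Σ(broken) = 4806 kJ
  Bonds formed (products):
    C-C: 3 × 354 = 1062
    C-H: 9 × 398 = 3582
    C-I: 1 × 247 = 247
    Σ(formed) = 4891 kJ
  ΔH_A = 4806 − 4891 = −85 kJ
Reaction B:
  Bonds broken (reactants):
    N≡N: 1 × 913 = 913
    O=O: 1 × 483 = 483
    Σ(broken) = 1396 kJ
  Bonds formed (products):
    N=O: 2 × 598 = 1196
    Σ(formed) = 1196 kJ
  ΔH_B = 1396 − 1196 = +200 kJ
ΔH_A − ΔH_B = −285 kJ, so reaction A has the more negative ΔH; |ΔH_A − ΔH_B| = 285 kJ.

Reaction A, by 285 kJ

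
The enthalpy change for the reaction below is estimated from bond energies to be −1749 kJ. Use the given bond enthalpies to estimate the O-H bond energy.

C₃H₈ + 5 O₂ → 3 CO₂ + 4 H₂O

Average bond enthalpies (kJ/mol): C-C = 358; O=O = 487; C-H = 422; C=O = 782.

Let D be the O-H bond energy.
Σ(broken) = 2×358 + 8×422 + 5×487 = 6527
Σ(formed) = 6×782 + 8×D = 4692 + 8D
ΔH = Σ(broken) − Σ(formed) = (6527) − (4692 + 8D) = +1835 − 8D
Setting this equal to −1749 kJ gives 8D = 3584, so D = 448 kJ/mol.

D(O-H) ≈ 448 kJ/mol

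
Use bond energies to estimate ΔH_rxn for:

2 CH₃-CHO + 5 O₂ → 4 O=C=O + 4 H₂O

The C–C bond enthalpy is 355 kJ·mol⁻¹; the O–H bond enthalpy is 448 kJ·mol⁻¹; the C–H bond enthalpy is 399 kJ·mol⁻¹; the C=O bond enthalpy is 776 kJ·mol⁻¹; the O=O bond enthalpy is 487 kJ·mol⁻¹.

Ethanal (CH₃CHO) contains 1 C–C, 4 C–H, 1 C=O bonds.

Bonds broken (reactants):
  C–C: 2 × 355 = 710
  C–H: 8 × 399 = 3192
  C=O: 2 × 776 = 1552
  O=O: 5 × 487 = 2435
  Σ(broken) = 7889 kJ
Bonds formed (products):
  C=O: 8 × 776 = 6208
  O–H: 8 × 448 = 3584
  Σ(formed) = 9792 kJ
ΔH = Σ(broken) − Σ(formed) = 7889 − 9792 = −1903 kJ

ΔH ≈ −1903 kJ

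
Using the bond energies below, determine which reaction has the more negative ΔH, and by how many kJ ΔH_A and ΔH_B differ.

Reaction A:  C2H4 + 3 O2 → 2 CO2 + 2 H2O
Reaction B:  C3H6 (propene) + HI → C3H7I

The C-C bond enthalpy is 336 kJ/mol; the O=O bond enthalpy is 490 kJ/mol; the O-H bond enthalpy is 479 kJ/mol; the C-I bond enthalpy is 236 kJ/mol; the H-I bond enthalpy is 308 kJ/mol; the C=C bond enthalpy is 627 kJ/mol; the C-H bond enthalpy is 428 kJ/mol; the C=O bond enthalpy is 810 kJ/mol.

Reaction A, by 1282 kJ

Reaction A:
  Bonds broken (reactants):
    C-H: 4 × 428 = 1712
    C=C: 1 × 627 = 627
    O=O: 3 × 490 = 1470
    Σ(broken) = 3809 kJ
  Bonds formed (products):
    C=O: 4 × 810 = 3240
    O-H: 4 × 479 = 1916
    Σ(formed) = 5156 kJ
  ΔH_A = 3809 − 5156 = −1347 kJ
Reaction B:
  Bonds broken (reactants):
    C-C: 1 × 336 = 336
    C-H: 6 × 428 = 2568
    C=C: 1 × 627 = 627
    H-I: 1 × 308 = 308
    Σ(broken) = 3839 kJ
  Bonds formed (products):
    C-C: 2 × 336 = 672
    C-H: 7 × 428 = 2996
    C-I: 1 × 236 = 236
    Σ(formed) = 3904 kJ
  ΔH_B = 3839 − 3904 = −65 kJ
ΔH_A − ΔH_B = −1282 kJ, so reaction A has the more negative ΔH; |ΔH_A − ΔH_B| = 1282 kJ.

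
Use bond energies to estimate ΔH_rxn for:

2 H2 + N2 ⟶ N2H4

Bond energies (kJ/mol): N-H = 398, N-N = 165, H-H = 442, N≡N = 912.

ΔH ≈ +39 kJ

Bonds broken (reactants):
  H-H: 2 × 442 = 884
  N≡N: 1 × 912 = 912
  Σ(broken) = 1796 kJ
Bonds formed (products):
  N-H: 4 × 398 = 1592
  N-N: 1 × 165 = 165
  Σ(formed) = 1757 kJ
ΔH = Σ(broken) − Σ(formed) = 1796 − 1757 = +39 kJ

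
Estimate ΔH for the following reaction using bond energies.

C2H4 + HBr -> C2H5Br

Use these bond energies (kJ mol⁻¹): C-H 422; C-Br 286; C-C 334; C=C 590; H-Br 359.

ΔH ≈ −93 kJ

Bonds broken (reactants):
  C-H: 4 × 422 = 1688
  C=C: 1 × 590 = 590
  H-Br: 1 × 359 = 359
  Σ(broken) = 2637 kJ
Bonds formed (products):
  C-Br: 1 × 286 = 286
  C-C: 1 × 334 = 334
  C-H: 5 × 422 = 2110
  Σ(formed) = 2730 kJ
ΔH = Σ(broken) − Σ(formed) = 2637 − 2730 = −93 kJ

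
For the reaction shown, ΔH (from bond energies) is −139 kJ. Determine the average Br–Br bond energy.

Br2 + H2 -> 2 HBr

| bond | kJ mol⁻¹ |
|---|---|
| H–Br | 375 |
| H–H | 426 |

D(Br–Br) ≈ 185 kJ/mol

Let D be the Br–Br bond energy.
Σ(broken) = 1×D + 1×426 = 426 + D
Σ(formed) = 2×375 = 750
ΔH = Σ(broken) − Σ(formed) = (426 + D) − (750) = −324 + D
Setting this equal to −139 kJ gives D = 185 kJ/mol.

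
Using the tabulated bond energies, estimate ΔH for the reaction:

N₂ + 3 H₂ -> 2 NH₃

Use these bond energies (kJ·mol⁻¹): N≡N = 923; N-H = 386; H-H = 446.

Bonds broken (reactants):
  H-H: 3 × 446 = 1338
  N≡N: 1 × 923 = 923
  Σ(broken) = 2261 kJ
Bonds formed (products):
  N-H: 6 × 386 = 2316
  Σ(formed) = 2316 kJ
ΔH = Σ(broken) − Σ(formed) = 2261 − 2316 = −55 kJ

ΔH ≈ −55 kJ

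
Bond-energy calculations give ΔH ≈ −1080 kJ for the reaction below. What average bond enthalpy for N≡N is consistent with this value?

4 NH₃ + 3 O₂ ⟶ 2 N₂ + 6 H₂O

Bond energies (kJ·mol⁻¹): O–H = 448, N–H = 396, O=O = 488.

D(N≡N) ≈ 960 kJ/mol

Let D be the N≡N bond energy.
Σ(broken) = 12×396 + 3×488 = 6216
Σ(formed) = 2×D + 12×448 = 5376 + 2D
ΔH = Σ(broken) − Σ(formed) = (6216) − (5376 + 2D) = +840 − 2D
Setting this equal to −1080 kJ gives 2D = 1920, so D = 960 kJ/mol.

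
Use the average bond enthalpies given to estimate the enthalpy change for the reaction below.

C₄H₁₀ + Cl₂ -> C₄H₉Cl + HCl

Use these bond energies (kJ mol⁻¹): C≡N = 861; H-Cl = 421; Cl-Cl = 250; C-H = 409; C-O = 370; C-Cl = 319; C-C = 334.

ΔH ≈ −81 kJ

Bonds broken (reactants):
  C-C: 3 × 334 = 1002
  C-H: 10 × 409 = 4090
  Cl-Cl: 1 × 250 = 250
  Σ(broken) = 5342 kJ
Bonds formed (products):
  C-C: 3 × 334 = 1002
  C-Cl: 1 × 319 = 319
  C-H: 9 × 409 = 3681
  H-Cl: 1 × 421 = 421
  Σ(formed) = 5423 kJ
ΔH = Σ(broken) − Σ(formed) = 5342 − 5423 = −81 kJ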